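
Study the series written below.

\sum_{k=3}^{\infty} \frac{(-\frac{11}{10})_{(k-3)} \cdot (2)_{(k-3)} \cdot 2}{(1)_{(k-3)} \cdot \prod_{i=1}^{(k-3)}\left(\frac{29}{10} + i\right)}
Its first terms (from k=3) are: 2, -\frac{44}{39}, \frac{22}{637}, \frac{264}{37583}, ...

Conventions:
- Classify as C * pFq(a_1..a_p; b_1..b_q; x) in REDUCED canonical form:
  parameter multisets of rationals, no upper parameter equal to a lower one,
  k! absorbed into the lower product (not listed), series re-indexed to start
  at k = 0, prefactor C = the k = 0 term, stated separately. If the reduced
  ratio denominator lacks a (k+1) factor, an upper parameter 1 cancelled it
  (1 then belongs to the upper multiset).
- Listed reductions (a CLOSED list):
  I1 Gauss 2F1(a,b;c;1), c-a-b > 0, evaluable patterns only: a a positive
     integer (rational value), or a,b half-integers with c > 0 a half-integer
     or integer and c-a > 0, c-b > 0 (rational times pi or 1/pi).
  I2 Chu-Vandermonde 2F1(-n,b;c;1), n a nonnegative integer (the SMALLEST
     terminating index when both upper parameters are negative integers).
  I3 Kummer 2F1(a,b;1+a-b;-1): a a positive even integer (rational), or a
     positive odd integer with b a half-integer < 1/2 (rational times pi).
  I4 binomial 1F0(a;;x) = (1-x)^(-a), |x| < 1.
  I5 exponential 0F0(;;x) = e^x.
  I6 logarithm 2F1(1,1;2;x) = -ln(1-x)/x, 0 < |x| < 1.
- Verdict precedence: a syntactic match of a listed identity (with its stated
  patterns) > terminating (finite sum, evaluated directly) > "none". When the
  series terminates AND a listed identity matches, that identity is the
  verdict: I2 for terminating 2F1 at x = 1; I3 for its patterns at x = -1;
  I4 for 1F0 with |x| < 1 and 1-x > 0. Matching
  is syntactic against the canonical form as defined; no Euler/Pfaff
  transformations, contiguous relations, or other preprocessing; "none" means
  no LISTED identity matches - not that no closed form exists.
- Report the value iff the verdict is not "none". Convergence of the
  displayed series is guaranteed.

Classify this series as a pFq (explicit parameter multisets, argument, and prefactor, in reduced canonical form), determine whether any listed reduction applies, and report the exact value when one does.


This is 2 * 2F1(-\frac{11}{10}, 2; \frac{39}{10}; 1) in reduced canonical form. Verdict: the Gauss summation I1 fires (x = 1: the Gamma ratio telescopes since c-a-b = 3 > 0 and a = 2 in Z>0). Hence: \frac{551}{600}.

Structural cue: t_0 being 2, the lower running product (C = 2) is a rising factorial.
Consecutive-term ratio: r(k) = 1 * (k-\frac{11}{10}) (k+2) / [(k+\frac{39}{10}) (k+1)] ; factor over Q: parameters, x = 1, and C = 2.


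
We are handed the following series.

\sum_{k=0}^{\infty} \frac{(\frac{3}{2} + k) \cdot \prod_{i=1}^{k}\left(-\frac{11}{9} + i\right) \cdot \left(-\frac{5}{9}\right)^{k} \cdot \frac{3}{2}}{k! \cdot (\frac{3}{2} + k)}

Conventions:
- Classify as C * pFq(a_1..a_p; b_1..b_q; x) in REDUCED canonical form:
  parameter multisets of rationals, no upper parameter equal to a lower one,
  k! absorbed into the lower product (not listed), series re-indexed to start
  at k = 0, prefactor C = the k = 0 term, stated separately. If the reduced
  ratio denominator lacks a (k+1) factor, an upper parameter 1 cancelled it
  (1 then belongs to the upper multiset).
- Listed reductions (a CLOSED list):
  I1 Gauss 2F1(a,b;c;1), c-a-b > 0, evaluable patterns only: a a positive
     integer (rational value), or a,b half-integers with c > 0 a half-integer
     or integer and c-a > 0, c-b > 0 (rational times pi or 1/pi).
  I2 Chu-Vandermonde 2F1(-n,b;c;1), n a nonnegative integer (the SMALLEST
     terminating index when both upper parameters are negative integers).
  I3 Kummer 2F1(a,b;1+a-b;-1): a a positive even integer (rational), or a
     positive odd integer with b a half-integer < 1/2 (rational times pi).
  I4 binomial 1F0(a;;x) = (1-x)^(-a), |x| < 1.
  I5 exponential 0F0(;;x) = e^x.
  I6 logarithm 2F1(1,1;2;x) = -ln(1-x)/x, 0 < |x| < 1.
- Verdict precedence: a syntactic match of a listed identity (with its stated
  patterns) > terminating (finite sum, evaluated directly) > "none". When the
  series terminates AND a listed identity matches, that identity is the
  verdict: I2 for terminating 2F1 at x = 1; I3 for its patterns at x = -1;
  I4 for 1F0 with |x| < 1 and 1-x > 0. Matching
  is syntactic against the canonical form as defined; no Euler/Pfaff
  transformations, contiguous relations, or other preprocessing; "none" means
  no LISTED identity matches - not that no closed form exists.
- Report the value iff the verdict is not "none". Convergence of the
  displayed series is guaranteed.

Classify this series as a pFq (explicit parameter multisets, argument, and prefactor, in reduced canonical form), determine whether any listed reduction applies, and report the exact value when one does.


With C = \frac{3}{2}: the canonical form is 1F0(-\frac{2}{9}; -; -\frac{5}{9}). Verdict at x = -\frac{5}{9}: binomial (I4) matches (the 1F0 binomial series: exponent 2/9, x = -\frac{5}{9}). Sum: \frac{3}{2} \cdot \left(\frac{14}{9}\right)^{\frac{2}{9}}.

Structural cue: from the first term \frac{3}{2}: the running product (C = 3/2) telescopes to a rising factorial.
Step ratio: r(k) = -\frac{5}{9} * (k-\frac{2}{9}) / [(k+1)] - rational in k, leading ratio -\frac{5}{9}; with t_0 = \frac{3}{2}, classification follows.


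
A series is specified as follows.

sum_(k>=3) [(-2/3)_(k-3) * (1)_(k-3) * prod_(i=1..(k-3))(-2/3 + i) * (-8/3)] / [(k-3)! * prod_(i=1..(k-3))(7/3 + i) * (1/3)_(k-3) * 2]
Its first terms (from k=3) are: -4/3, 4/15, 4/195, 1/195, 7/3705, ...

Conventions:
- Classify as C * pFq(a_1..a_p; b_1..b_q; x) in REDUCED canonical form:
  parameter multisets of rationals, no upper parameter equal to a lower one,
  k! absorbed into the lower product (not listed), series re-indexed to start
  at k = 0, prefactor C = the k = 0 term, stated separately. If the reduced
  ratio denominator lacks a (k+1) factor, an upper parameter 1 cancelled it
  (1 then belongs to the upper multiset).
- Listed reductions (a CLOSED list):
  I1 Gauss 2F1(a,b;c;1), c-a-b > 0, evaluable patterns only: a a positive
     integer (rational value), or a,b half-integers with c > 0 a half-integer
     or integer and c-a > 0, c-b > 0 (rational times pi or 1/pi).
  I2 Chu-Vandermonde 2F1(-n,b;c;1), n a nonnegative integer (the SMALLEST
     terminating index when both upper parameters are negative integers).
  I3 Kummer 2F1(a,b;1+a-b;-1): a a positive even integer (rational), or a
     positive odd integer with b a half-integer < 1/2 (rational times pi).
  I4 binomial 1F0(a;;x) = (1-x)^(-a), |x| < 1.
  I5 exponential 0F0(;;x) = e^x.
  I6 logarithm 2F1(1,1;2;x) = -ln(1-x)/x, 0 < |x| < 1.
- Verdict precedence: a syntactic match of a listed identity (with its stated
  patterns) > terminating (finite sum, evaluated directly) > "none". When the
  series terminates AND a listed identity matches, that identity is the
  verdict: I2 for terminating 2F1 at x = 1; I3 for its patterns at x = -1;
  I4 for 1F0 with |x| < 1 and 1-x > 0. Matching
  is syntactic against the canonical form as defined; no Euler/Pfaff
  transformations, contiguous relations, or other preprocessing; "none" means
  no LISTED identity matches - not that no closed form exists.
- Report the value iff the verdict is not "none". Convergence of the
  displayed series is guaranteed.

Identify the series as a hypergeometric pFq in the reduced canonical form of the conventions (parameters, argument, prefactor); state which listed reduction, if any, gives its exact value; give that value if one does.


x = 1 here; the reduced form reads 2F1, upper {-2/3, 1}, lower {10/3}, C = -4/3. Verdict: this is Gauss's theorem (I1) (x = 1: the Gamma ratio telescopes since c-a-b = 3 > 0 and a = 1 in Z>0). Sum: -28/27.

Key observation: with t_0 = -4/3, the parameter 1/3 appears in both the upper and lower lists and cancels.
Consecutive-term ratio: r(k) = 1 * (k-2/3) (k+1) / [(k+10/3) (k+1)] - rational in k, leading ratio 1; with t_0 = -4/3, classification follows.


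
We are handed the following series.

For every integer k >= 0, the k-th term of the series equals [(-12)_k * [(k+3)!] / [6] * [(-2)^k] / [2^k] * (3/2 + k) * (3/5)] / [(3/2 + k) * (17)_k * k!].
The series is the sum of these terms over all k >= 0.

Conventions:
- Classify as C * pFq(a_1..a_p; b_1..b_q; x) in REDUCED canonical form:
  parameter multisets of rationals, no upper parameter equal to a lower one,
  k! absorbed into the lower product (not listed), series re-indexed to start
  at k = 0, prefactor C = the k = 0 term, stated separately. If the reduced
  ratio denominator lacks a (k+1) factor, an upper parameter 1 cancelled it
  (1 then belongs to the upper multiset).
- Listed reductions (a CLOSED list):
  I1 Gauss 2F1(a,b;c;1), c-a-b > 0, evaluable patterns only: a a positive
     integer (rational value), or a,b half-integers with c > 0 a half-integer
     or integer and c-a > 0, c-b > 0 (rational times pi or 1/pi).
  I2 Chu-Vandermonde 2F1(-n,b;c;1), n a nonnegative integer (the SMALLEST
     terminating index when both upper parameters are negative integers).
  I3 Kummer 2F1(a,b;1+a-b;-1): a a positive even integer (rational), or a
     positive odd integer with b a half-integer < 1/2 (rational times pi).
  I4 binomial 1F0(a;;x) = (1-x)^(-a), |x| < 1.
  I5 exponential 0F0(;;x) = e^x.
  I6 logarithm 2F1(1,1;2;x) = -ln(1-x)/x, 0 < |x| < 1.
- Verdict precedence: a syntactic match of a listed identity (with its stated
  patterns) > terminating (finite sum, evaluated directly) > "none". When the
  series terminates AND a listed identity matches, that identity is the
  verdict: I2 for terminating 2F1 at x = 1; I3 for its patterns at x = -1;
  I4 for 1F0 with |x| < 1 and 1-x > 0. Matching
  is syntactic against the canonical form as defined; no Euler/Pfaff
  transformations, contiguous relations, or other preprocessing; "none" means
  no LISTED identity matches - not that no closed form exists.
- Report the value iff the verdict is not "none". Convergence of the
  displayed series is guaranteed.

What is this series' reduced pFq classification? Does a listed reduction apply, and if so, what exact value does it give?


Classification (C = 3/5): 2F1 with upper {-12, 4}, lower {17}, argument x = -1. Verdict: Kummer (I3) applies (x = -1; c = 17 equals 1+a-b for upper {-12, 4}: listed pattern). Sum: 12.

Key observation: x = (-1) and the factorial ratio (prefactor 3/5) (k+a-1)!/(a-1)! is a rising factorial (a)_k.
Step ratio: r(k) = (-1) * (k-12) (k+4) / [(k+17) (k+1)] - poly over poly, x = (-1) from leading terms; C = 3/5 at k = 0.


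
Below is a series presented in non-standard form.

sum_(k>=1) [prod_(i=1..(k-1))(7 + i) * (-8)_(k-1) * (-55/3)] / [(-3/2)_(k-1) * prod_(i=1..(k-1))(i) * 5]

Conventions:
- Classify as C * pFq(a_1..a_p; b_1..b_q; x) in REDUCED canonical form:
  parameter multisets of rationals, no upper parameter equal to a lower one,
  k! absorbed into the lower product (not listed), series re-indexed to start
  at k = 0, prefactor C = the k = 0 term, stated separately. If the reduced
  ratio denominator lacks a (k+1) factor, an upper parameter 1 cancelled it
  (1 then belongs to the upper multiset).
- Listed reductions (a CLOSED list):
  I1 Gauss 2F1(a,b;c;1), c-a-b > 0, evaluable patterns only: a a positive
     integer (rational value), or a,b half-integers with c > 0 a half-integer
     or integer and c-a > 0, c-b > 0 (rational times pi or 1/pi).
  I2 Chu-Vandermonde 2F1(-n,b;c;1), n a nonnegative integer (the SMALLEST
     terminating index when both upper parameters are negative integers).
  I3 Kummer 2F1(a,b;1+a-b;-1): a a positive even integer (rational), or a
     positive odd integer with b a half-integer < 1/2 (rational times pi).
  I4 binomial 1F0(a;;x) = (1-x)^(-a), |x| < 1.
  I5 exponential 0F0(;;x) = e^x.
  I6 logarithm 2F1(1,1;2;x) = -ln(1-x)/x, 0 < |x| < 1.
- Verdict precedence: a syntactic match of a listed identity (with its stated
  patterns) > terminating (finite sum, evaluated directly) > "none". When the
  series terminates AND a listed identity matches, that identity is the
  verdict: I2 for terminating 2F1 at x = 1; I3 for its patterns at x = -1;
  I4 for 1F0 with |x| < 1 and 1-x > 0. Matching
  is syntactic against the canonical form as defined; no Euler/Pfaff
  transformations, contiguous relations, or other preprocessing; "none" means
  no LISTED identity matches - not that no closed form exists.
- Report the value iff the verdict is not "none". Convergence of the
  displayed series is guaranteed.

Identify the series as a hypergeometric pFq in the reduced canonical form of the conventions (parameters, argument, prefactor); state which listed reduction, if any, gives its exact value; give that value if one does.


At argument 1: a 2F1 with upper {-8, 8}, lower {-3/2}, scaled by C = -11/3. Verdict: Chu-Vandermonde (I2) applies (terminating 2F1 at x = 1 with n = 8, b = 8, c = -3/2). Value: -230945/9.

First insight: with t_0 = -11/3, the constant factors (C = -11/3, x = 1) combine into one prefactor.
Adjacent-term ratio: r(k) = 1 * (k-8) (k+8) / [(k-3/2) (k+1)] ; factor over Q: parameters, x = 1, and C = -11/3.


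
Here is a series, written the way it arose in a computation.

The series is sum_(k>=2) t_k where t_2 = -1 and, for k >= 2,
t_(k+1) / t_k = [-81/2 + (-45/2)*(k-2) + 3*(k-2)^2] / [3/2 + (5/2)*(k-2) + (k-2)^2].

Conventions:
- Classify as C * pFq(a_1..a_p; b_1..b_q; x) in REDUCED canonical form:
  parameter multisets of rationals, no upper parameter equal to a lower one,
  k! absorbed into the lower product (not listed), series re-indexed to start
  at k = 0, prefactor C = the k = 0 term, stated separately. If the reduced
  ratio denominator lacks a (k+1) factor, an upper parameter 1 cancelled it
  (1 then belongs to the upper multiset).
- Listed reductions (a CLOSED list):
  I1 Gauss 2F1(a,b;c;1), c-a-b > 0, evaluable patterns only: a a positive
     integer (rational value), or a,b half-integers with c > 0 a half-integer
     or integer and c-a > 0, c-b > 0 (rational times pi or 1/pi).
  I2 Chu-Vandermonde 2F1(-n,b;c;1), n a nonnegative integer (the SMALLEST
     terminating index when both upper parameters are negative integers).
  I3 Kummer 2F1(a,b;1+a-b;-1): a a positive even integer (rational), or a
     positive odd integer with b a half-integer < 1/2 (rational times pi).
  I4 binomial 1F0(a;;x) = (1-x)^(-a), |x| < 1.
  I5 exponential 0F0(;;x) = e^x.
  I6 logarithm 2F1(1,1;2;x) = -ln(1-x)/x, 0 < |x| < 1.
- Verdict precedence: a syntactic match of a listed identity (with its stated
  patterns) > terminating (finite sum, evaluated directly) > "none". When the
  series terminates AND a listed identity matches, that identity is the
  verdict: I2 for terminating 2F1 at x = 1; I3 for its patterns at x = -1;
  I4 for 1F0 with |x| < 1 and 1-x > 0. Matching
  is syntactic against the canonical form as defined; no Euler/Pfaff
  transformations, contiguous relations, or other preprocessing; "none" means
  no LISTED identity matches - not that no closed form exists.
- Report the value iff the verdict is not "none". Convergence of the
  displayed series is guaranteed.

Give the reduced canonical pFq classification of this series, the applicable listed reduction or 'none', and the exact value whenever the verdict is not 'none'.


The series (x = 3) is 1F0: upper {-9}, lower {-}, prefactor -1. Verdict: terminating at k = 9: the factor (-9)_k kills every later term; summing the 10 survivors is exact. Sum: 512.

Key observation: t_0 being -1, cancel k + 3/2 from the displayed ratio first; then C = -1.
Ratio: r(k) = 3 * (k-9) / [(k+1)] ; factor over Q: parameters, x = 3, and C = -1.


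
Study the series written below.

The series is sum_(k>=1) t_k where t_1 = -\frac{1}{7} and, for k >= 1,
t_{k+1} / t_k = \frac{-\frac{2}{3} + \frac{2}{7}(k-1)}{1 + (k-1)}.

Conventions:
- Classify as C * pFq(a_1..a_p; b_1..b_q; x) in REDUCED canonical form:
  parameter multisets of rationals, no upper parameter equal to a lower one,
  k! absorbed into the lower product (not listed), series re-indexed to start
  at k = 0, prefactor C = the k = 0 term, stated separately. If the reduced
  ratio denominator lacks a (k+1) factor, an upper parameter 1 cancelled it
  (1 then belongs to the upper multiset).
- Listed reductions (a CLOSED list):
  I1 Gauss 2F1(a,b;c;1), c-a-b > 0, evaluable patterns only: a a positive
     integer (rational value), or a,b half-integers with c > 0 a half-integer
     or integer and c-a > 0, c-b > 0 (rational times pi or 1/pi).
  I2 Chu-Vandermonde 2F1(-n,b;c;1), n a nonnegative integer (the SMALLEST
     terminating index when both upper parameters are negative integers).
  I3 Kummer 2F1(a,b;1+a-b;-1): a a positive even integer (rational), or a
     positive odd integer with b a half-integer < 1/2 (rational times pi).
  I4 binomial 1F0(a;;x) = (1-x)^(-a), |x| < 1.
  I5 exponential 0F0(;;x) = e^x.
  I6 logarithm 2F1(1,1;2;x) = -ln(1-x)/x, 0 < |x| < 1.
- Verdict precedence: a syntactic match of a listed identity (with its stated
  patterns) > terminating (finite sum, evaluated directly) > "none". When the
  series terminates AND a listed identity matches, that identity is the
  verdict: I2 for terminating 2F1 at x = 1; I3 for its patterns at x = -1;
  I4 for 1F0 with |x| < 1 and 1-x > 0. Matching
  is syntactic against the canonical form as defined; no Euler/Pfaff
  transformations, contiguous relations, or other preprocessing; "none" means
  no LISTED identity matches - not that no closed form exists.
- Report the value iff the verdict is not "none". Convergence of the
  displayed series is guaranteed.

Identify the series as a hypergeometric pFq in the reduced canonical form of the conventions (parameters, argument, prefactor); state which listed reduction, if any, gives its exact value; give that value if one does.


Canonical form: C = -\frac{1}{7} times 1F0 with upper {-\frac{7}{3}}, lower {-}, x = \frac{2}{7}. Verdict: the I4 binomial reduction fires (the 1F0 binomial series: exponent 7/3, x = \frac{2}{7}). Value: \left(-\frac{1}{7}\right) \cdot \left(\frac{5}{7}\right)^{\frac{7}{3}}.

First insight: from the first term -\frac{1}{7}: factor the ratio over Q (prefactor -1/7): negated roots = parameters.
Step ratio: r(k) = \frac{2}{7} * (k-\frac{7}{3}) / [(k+1)] - poly over poly, x = \frac{2}{7} from leading terms; C = -\frac{1}{7} at k = 0.


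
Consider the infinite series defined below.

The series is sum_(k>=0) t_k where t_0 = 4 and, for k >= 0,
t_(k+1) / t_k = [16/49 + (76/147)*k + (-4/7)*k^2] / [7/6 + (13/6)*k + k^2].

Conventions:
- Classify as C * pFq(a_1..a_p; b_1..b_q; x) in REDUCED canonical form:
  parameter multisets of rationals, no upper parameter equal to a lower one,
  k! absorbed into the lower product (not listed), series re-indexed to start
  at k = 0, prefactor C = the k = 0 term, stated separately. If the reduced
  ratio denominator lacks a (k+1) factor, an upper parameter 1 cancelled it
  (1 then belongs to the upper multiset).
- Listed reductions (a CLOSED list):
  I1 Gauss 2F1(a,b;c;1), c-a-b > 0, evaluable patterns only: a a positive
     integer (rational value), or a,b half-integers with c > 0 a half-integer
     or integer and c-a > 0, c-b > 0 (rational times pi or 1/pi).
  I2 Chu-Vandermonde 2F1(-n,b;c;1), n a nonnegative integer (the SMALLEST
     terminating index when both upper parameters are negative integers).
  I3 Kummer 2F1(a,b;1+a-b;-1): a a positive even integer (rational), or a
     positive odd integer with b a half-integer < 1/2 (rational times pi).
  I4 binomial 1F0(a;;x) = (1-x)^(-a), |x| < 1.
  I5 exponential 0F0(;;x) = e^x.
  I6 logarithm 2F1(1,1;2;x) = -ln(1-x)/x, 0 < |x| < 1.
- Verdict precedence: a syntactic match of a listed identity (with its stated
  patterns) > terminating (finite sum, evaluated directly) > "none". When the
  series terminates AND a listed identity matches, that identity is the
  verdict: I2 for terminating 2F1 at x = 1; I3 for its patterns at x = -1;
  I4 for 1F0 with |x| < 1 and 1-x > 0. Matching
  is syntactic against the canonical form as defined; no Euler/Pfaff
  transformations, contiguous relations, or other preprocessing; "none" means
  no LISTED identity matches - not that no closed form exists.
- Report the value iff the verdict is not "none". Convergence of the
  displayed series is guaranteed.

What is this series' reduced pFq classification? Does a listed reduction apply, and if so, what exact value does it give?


Prefactor 4, argument -4/7: 2F1 with upper {-4/3, 3/7} over lower {7/6}. Verdict: no listed reduction: x = -4/7 and upper {-4/3, 3/7} fail every I1-I6 pattern.

Key observation: t_0 = 4 here, and factor the ratio over Q (prefactor 4): negated roots = parameters.
Step ratio: r(k) = (-4/7) * (k-4/3) (k+3/7) / [(k+7/6) (k+1)] - poly over poly, x = (-4/7) from leading terms; C = 4 at k = 0.


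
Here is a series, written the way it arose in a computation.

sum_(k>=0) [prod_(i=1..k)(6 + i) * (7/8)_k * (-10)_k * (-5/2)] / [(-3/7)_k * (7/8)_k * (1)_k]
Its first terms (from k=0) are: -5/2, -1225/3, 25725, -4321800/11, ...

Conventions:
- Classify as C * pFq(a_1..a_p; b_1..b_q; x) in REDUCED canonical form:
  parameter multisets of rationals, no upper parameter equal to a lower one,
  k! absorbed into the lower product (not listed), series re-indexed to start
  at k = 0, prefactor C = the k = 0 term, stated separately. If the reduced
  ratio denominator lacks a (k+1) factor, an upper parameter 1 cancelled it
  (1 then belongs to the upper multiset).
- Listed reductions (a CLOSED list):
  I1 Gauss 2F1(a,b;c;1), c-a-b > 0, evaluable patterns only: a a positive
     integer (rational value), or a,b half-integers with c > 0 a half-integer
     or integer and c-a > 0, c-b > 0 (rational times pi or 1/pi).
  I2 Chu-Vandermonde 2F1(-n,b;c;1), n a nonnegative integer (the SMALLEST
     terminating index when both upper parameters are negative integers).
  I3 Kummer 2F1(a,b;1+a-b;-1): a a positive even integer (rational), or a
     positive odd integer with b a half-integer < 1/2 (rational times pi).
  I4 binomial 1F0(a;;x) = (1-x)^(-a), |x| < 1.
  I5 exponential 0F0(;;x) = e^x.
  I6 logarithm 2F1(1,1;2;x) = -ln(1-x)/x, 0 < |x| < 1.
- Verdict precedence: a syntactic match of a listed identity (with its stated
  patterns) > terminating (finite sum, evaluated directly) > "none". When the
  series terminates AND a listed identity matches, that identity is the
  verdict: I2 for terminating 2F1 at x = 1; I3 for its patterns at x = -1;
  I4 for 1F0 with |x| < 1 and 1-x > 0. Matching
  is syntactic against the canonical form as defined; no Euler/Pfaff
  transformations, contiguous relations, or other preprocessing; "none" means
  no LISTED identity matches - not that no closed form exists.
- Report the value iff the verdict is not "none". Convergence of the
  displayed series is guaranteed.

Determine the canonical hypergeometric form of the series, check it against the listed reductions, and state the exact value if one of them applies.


With C = -5/2: the canonical form is 2F1(-10, 7; -3/7; 1). Verdict (x = 1): Chu-Vandermonde (I2) applies (terminating 2F1 at x = 1 with n = 10, b = 7, c = -3/7). Value: 10013/29256.

Key observation: from the first term -5/2: the running product (prefactor -5/2) telescopes to a rising factorial.
Step ratio: r(k) = 1 * (k-10) (k+7) / [(k-3/7) (k+1)] - rational in k. x = 1; t_0 = -5/2; negate the roots.


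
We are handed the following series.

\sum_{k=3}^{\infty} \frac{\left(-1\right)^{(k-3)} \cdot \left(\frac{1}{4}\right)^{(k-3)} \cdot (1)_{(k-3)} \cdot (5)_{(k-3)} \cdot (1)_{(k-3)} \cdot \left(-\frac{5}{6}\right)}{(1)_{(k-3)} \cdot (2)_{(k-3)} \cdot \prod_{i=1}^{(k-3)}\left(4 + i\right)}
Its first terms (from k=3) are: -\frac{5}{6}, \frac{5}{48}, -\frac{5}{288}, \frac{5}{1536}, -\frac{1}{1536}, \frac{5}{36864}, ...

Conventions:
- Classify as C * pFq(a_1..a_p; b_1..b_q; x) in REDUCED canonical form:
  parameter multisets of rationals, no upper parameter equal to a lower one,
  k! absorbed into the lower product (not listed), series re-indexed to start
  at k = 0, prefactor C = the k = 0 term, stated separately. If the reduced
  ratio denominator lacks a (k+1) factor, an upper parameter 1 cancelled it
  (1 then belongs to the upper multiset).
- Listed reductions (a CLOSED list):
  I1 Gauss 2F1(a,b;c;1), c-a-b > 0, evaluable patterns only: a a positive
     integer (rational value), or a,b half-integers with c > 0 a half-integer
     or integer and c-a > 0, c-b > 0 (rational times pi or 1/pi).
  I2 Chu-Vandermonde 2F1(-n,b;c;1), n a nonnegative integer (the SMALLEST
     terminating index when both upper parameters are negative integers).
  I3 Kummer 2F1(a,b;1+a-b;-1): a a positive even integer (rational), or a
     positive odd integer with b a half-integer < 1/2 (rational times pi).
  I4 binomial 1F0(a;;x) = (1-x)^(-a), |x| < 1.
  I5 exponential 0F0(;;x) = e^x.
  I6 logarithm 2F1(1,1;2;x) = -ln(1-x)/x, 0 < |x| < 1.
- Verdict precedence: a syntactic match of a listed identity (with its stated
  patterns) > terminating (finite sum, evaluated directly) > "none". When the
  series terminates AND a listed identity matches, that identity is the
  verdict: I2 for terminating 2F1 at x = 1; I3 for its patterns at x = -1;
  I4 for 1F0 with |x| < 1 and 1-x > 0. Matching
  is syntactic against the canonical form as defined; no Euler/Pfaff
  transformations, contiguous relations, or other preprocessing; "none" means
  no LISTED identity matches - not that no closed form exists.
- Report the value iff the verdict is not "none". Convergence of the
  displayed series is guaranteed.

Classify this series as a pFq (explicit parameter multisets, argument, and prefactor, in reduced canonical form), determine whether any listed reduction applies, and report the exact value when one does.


This is -\frac{5}{6} * 2F1(1, 1; 2; -\frac{1}{4}) in reduced canonical form. Verdict: this is logarithm (I6) (the logarithm: parameters (1,1;2), x = -\frac{1}{4}). Its exact value is \left(-\frac{10}{3}\right) \cdot \ln\left(\frac{5}{4}\right).

Structural cue: from the first term -\frac{5}{6}: the parameter 5 appears in both the upper and lower lists and cancels.
Consecutive-term ratio: r(k) = -\frac{1}{4} * (k+1) (k+1) / [(k+2) (k+1)] - rational in k, leading ratio -\frac{1}{4}; with t_0 = -\frac{5}{6}, classification follows.


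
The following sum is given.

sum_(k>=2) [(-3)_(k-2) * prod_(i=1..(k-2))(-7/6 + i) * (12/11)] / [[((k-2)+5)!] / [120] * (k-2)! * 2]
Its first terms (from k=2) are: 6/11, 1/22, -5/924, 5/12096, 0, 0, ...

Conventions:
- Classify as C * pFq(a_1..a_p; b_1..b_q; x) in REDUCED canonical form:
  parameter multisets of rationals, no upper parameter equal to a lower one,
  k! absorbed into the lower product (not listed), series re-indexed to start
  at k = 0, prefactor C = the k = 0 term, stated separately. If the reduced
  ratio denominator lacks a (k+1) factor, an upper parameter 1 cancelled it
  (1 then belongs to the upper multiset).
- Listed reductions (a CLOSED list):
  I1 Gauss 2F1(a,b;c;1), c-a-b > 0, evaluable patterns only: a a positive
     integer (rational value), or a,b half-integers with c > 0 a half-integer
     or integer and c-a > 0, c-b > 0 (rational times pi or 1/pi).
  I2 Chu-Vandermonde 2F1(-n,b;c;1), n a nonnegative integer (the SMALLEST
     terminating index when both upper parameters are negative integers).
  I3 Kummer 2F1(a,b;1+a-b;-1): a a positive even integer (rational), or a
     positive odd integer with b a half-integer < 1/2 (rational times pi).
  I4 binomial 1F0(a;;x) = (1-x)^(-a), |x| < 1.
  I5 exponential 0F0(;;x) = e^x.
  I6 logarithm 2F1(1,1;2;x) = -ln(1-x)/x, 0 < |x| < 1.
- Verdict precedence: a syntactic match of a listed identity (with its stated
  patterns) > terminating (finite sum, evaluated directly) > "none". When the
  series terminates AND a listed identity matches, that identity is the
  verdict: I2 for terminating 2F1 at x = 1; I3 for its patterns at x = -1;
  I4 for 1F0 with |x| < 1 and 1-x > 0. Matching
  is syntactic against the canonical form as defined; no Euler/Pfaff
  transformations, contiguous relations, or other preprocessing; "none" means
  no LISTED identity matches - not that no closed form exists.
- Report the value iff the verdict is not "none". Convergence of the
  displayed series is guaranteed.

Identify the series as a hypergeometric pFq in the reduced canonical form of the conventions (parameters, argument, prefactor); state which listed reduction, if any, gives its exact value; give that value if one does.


The series (x = 1) is 2F1: upper {-3, -1/6}, lower {6}, prefactor 6/11. Verdict: this is Vandermonde's identity (I2) (terminating 2F1 at x = 1 with n = 3, b = -1/6, c = 6). Its exact value is 11137/19008.

Key observation: with t_0 = 6/11, the constant factors (prefactor 6/11) combine into one prefactor.
Ratio: r(k) = 1 * (k-3) (k-1/6) / [(k+6) (k+1)] ; factor over Q: parameters, x = 1, and C = 6/11.


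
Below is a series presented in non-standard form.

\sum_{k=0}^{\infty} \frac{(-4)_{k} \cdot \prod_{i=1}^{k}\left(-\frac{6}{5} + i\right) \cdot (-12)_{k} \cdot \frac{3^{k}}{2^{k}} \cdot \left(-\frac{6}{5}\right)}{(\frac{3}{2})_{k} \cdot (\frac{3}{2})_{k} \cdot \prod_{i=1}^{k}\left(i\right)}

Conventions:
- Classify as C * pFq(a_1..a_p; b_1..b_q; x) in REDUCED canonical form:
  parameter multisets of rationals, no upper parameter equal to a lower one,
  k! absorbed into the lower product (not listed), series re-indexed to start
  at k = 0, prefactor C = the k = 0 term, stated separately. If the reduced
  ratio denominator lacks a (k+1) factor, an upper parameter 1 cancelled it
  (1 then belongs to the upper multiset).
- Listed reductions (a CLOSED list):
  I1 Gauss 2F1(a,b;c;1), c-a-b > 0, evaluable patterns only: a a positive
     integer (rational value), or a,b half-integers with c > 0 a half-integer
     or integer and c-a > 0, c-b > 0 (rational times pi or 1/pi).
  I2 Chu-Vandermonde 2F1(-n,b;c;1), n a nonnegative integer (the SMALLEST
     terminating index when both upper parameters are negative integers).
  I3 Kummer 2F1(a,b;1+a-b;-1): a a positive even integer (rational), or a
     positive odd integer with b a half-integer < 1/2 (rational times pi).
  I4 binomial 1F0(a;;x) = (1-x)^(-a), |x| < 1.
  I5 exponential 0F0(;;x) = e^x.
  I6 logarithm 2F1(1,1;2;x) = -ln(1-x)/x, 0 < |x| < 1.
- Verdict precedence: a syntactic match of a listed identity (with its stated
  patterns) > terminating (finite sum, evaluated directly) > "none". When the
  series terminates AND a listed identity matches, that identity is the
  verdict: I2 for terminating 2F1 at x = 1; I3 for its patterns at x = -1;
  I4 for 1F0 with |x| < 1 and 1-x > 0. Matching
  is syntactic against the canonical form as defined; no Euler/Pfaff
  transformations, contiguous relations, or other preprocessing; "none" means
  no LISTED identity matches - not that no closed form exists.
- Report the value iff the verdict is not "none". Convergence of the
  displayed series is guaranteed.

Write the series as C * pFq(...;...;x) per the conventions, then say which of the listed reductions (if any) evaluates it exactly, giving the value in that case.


Canonical form: C = -\frac{6}{5} times 3F2 with upper {-12, -4, -\frac{1}{5}}, lower {\frac{3}{2}, \frac{3}{2}}, x = \frac{3}{2}. Verdict: terminating - the sum ends at index 4 because -4 is a negative integer; exact evaluation follows. Hence: \frac{63733986}{765625}.

Structural cue: x = \frac{3}{2} and the product of the first k integers (C = -6/5) is k!.
Step ratio: r(k) = \frac{3}{2} * (k-12) (k-4) (k-\frac{1}{5}) / [(k+\frac{3}{2}) (k+\frac{3}{2}) (k+1)] - poly over poly, x = \frac{3}{2} from leading terms; C = -\frac{6}{5} at k = 0.


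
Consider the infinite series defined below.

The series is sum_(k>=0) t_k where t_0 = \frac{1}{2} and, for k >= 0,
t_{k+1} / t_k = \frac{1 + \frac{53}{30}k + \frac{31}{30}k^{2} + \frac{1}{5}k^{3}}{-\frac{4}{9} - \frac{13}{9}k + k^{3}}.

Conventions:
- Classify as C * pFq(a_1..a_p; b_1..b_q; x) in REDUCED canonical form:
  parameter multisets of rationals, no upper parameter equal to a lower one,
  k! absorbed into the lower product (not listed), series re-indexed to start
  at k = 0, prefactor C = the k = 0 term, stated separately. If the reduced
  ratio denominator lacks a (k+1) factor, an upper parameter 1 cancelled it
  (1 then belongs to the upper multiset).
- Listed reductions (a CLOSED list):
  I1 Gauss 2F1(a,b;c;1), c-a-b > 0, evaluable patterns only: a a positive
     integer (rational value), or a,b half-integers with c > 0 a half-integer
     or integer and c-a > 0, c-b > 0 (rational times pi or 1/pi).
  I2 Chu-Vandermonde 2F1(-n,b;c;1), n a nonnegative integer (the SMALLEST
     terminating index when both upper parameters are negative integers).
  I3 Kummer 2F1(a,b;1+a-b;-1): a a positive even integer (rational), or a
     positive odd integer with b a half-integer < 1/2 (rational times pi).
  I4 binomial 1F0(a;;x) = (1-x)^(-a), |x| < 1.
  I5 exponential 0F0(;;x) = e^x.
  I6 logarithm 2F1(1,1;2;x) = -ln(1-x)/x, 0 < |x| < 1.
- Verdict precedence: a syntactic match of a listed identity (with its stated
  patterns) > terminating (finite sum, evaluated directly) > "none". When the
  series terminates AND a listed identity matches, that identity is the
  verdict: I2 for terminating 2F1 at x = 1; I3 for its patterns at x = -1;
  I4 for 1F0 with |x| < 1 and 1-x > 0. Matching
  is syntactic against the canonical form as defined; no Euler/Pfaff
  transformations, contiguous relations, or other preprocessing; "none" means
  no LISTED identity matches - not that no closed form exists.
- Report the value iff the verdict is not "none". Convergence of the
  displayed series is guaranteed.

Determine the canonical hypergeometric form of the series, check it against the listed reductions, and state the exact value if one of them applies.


First insight: t_0 being \frac{1}{2}, factor the ratio over Q (C = 1/2, x = 1/5): negated roots = parameters.
Adjacent-term ratio: r(k) = \frac{1}{5} * (k+\frac{3}{2}) (k+\frac{5}{3}) (k+2) / [(k-\frac{4}{3}) (k+\frac{1}{3}) (k+1)] ; factor over Q: parameters, x = \frac{1}{5}, and C = \frac{1}{2}.

The series (x = \frac{1}{5}) is 3F2: upper {\frac{3}{2}, \frac{5}{3}, 2}, lower {-\frac{4}{3}, \frac{1}{3}}, prefactor \frac{1}{2}. Verdict: none. No listed pattern accepts 3F2(\frac{3}{2}, \frac{5}{3}, 2; -\frac{4}{3}, \frac{1}{3}; \frac{1}{5}).


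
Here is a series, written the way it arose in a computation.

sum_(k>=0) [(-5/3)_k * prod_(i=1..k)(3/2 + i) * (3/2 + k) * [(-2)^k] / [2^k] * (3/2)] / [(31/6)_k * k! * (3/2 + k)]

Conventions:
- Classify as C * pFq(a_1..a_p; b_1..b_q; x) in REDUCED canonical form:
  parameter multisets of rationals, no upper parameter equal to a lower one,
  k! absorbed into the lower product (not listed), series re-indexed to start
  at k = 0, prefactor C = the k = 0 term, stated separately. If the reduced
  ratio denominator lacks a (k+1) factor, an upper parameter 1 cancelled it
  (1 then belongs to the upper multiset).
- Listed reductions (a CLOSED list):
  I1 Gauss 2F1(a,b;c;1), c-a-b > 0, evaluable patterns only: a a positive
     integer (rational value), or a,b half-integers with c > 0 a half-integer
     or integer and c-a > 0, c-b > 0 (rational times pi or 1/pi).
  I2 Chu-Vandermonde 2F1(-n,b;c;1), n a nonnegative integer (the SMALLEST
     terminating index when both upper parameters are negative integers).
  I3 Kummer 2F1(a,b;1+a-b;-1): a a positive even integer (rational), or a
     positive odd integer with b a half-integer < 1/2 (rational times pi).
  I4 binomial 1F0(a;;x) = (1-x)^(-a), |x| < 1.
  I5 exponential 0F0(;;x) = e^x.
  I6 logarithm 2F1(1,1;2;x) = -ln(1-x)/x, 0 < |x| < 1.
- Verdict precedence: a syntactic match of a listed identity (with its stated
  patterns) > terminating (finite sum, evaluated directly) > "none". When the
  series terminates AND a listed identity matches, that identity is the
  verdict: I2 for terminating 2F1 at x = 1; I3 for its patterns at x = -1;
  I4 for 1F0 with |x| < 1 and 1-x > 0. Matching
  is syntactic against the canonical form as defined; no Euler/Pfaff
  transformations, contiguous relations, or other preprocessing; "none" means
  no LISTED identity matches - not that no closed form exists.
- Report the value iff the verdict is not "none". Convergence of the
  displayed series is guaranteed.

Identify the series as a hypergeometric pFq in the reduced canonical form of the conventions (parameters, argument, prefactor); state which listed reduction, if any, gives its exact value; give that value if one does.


Reduced: x = -1, 2F1, upper = {-5/3, 5/2}, lower = {31/6}, C = 3/2. Verdict: no listed reduction: x = -1 and upper {-5/3, 5/2} fail every I1-I6 pattern.

Key observation: x = (-1) and striking the common factor k + 3/2 reduces the term (C = 3/2).
Step ratio: r(k) = (-1) * (k-5/3) (k+5/2) / [(k+31/6) (k+1)] ; factor over Q: parameters, x = (-1), and C = 3/2.


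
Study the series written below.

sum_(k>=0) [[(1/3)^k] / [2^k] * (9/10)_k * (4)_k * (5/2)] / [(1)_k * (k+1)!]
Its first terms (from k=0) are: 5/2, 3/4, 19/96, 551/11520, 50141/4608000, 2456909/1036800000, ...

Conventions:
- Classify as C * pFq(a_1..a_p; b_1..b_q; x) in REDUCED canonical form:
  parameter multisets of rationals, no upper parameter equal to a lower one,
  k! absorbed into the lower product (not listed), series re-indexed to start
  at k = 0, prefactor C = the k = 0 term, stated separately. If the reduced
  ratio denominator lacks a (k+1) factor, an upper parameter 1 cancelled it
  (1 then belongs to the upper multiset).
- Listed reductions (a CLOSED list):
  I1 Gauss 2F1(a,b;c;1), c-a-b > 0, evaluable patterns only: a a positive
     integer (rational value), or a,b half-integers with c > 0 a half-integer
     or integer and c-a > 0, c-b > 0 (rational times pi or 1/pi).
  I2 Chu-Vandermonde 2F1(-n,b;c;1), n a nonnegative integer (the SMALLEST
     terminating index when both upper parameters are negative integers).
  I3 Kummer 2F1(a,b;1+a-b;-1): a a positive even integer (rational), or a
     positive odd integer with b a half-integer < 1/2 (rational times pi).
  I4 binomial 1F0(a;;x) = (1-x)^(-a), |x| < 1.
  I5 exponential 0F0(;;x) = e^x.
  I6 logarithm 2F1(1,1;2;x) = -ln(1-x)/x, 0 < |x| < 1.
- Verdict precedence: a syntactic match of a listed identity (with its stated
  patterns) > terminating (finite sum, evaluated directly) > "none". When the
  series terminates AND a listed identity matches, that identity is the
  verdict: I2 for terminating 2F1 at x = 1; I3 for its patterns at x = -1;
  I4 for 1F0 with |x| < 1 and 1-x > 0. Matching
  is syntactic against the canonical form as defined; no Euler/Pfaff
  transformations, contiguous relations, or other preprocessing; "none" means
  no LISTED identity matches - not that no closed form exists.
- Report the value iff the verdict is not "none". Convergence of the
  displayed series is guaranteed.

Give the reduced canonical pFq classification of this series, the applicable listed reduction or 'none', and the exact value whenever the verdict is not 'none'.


At argument 1/6: a 2F1 with upper {9/10, 4}, lower {2}, scaled by C = 5/2. Verdict: none here - no I1-I6 shape fits x = 1/6 with lower {2}.

The tell: t_0 being 5/2, the two k-th powers (C = 5/2, x = 1/6) combine into one argument.
Consecutive-term ratio: r(k) = (1/6) * (k+9/10) (k+4) / [(k+2) (k+1)] - poly over poly, x = (1/6) from leading terms; C = 5/2 at k = 0.


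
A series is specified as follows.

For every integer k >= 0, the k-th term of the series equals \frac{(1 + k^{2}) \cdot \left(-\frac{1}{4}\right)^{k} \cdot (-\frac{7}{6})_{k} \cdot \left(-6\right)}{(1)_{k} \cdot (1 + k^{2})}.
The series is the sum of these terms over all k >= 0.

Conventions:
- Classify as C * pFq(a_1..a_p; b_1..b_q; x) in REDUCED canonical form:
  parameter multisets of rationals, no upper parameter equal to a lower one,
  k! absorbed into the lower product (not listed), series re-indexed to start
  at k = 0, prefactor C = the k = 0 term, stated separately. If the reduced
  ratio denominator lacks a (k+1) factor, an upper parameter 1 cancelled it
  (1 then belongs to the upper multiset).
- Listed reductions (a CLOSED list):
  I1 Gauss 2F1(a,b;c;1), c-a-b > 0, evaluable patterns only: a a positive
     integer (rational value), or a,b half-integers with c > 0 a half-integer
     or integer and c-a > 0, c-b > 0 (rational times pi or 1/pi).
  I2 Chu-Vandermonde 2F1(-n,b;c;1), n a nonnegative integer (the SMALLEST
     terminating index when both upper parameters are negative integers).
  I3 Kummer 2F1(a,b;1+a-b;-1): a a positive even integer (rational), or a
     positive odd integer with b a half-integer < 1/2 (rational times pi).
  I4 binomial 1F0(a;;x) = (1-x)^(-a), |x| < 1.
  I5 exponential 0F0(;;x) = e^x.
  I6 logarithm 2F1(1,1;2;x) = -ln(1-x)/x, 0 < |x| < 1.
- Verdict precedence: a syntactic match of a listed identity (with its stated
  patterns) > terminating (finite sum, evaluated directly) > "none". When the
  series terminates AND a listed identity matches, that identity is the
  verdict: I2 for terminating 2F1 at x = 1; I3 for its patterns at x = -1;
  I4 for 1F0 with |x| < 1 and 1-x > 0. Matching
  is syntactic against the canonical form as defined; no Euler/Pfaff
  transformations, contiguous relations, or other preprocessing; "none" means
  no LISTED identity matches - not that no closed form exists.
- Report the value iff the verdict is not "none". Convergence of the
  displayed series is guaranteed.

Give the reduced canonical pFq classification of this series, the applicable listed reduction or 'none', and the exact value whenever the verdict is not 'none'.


The tell: from the first term -6: k^2 + 1 divides numerator and denominator alike; C = -6, x = -1/4 after cancelling.
Consecutive-term ratio: r(k) = -\frac{1}{4} * (k-\frac{7}{6}) / [(k+1)] ; factor over Q: parameters, x = -\frac{1}{4}, and C = -6.

This is -6 * 1F0(-\frac{7}{6}; -; -\frac{1}{4}) in reduced canonical form. Verdict: the binomial series (I4) fires (the 1F0 binomial series: exponent 7/6, x = -\frac{1}{4}). Hence: \left(-6\right) \cdot \left(\frac{5}{4}\right)^{\frac{7}{6}}.
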